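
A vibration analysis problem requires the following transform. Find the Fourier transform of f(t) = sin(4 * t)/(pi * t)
sin(W * t)/(pi * t) = (W/pi) * sinc(W * t/pi) is the impulse response of the ideal low-pass filter with cutoff W (here W = 4).
Its Fourier transform is a rectangular function:
F(omega) = 1 for |omega| < 4, 0 otherwise

Answer: rect(omega/8) [i.e., 1 for |omega| < 4, 0 otherwise]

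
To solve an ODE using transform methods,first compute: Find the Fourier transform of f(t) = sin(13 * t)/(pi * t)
sin(W * t)/(pi * t)=(W/pi) * sinc(W * t/pi) is the impulse response of the ideal low-pass filter with cutoff W (here W=13).
Its Fourier transform is a rectangular function:
F(omega)=1 for |omega| < 13, 0 otherwise

Answer: rect(omega/26) [i.e., 1 for |omega| < 13, 0 otherwise]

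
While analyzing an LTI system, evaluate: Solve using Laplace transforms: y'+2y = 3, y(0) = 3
Take L of both sides: sY(s) - 3 + 2Y(s)=3/s
Y(s)(s + 2)=3/s + 3
Y(s)=3/(s(s + 2)) + 3/(s + 2)
Partial fractions: 3/(s(s + 2))=(3/2)/s - (3/2)/(s + 2)
So Y(s)=(3/2)/s + (3/2)/(s + 2)
Inverse transform (L^(-1){1/s}=1, L^(-1){1/(s + 2)}=e^(-2t)):

Answer: y(t)=3/2 + (3/2)·e^(-2t)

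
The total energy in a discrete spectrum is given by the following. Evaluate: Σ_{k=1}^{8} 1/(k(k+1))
Partial fractions: 1/(k(k+1)) = 1/k - 1/(k+1)
Telescoping sum: 1(1-1/9) = 1·8/9

Answer: 8/9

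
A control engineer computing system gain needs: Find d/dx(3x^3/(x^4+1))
Quotient rule: (f/g)' = (f'g - fg')/g²
f = 3x^3, f' = 9x^2
g = x^4 + 1, g' = 4x^3

Answer: (9x^2·(x^4 + 1) - 12x^6)/(x^4 + 1)²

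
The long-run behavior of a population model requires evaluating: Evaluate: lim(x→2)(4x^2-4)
Polynomial is continuous, so substitute x = 2:
4·2^2 - 4 = 12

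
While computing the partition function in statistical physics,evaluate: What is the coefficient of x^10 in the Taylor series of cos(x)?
cos(x)=Σ (-1)^k x^(2k)/(2k)!
For x^10: (-1)^5/10!=-1/3628800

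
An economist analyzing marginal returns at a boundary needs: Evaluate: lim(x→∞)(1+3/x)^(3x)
Rewrite as [(1 + 3/x)^x]^3.
lim(1 + 3/x)^x = e^3, so limit = (e^3)^3 = e^9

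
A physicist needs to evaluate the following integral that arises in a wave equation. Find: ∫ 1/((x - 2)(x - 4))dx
Partial fractions: 1/((x-2)(x-4))=A/(x-2) + B/(x-4)
A=-1/2, B=1/2
∫ [-1/2· 1/(x-2) + 1/2· 1/(x-4)] dx
=(1/2)[ln|x-4| - ln|x-2|] + C

Answer: (1/2)·ln|(x-4)/(x-2)| + C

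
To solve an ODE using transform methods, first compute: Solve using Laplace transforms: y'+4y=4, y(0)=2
Take L of both sides: sY(s)-2+4Y(s) = 4/s
Y(s)(s+4) = 4/s+2
Y(s) = 4/(s(s+4))+2/(s+4)
Partial fractions: 4/(s(s+4)) = 1/s - 1/(s+4)
So Y(s) = 1/s+1/(s+4)
Inverse transform (L^(-1){1/s} = 1, L^(-1){1/(s+4)} = e^(-4t)):

Answer: y(t) = 1+e^(-4t)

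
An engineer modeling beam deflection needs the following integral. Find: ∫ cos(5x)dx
Using substitution u=5x: ∫ cos(u) du/5=sin(u)/5 + C

Answer: (1/5)sin(5x) + C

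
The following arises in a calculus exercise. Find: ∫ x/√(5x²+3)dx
Let u=5x² + 3, du=10x dx
∫ (1/10)·u^(-1/2) du=√u/5 + C

Answer: √(5x² + 3)/5 + C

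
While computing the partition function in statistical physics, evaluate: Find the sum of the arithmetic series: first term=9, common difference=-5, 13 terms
Last term: a_n = 9+(13-1)·-5 = -51
Sum = n(a_1+a_n)/2 = 13(9+(-51))/2 = -273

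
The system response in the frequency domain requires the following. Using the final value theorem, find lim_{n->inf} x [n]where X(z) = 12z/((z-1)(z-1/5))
Final value theorem: lim x[n]=lim_{z->1} (z-1)*X(z)
(z-1)*X(z)=12z/(z-1/5)
As z->1: 12/(1 - 1/5)=12/(4/5)=15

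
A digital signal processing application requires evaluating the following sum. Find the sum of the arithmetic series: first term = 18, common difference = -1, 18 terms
Last term: a_n=18+(18-1)·-1=1
Sum=n(a_1+a_n)/2=18(18+1)/2=171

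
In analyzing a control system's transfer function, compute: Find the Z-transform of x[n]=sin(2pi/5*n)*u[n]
Z{sin(w0 * n) * u[n]}=z * sin(w0)/(z^2 - 2z * cos(w0) + 1)
With w0=2pi/5: X(z)=z * sin(2pi/5)/(z^2 - 2z * cos(2pi/5) + 1)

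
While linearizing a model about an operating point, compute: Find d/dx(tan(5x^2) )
Chain rule: d/dx[tan(u)]=sec²(u)·u' where u=5x^2
u'=10x

Answer: 10x·sec²(5x^2)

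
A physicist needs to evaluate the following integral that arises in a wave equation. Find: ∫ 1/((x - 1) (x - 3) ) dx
Partial fractions: 1/((x-1)(x-3))=A/(x-1)+B/(x-3)
A=-1/2, B=1/2
∫ [-1/2· 1/(x-1)+1/2· 1/(x-3)] dx
=(1/2)[ln|x-3| - ln|x-1|]+C

Answer: (1/2)·ln|(x-3)/(x-1)|+C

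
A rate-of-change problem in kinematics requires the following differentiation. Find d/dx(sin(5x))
Chain rule: d/dx[sin(u)] = cos(u)·u' where u = 5x
u' = 5

Answer: 5·cos(5x)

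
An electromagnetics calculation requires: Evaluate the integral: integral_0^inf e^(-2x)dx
integral_0^inf e^(-2x) dx = [-1/2 * e^(-2x)]_0^inf
= 0 - (-1/2) = 1/2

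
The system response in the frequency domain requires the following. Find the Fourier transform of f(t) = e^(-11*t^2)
The Fourier transform of a Gaussian e^(-a*t^2) is sqrt(pi/a)*e^(-omega^2/(4a)).
With a=11: F(omega)=sqrt(pi/11)*e^(-omega^2/44)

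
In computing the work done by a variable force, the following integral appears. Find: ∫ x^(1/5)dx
Power rule: ∫ x^(1/5) dx = x^(6/5)/(6/5) + C

Answer: (5/6)·x^(6/5) + C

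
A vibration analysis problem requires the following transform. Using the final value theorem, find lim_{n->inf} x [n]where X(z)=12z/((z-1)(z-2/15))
Final value theorem: lim x[n] = lim_{z->1} (z-1)*X(z)
(z-1)*X(z) = 12z/(z-2/15)
As z->1: 12/(1-2/15) = 12/(13/15) = 180/13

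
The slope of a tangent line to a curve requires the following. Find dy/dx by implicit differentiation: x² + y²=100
Differentiate both sides: 2x+2y·(dy/dx) = 0
Solve: dy/dx = -2x/(2y) = -x/y

Answer: dy/dx = -x/y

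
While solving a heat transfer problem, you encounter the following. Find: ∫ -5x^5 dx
Using power rule: ∫ -5x^5 dx = -5/6 x^6+C = (-5/6)x^6+C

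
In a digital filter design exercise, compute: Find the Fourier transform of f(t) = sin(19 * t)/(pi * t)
sin(W*t)/(pi*t) = (W/pi)*sinc(W*t/pi) is the impulse response of the ideal low-pass filter with cutoff W (here W = 19).
Its Fourier transform is a rectangular function:
F(omega) = 1 for |omega| < 19, 0 otherwise

Answer: rect(omega/38) [i.e., 1 for |omega| < 19, 0 otherwise]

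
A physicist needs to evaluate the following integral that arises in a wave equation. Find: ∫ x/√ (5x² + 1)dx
Let u=5x² + 1, du=10x dx
∫ (1/10)·u^(-1/2) du=√u/5 + C

Answer: √(5x² + 1)/5 + C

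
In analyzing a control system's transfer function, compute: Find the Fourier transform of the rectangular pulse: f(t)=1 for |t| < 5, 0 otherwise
F(omega)=integral from -5 to 5 of e^(-j * omega * t) dt
=2 * sin(5 * omega)/omega=10 * sinc(5 * omega/pi)

Answer: 2 * sin(5 * omega)/omega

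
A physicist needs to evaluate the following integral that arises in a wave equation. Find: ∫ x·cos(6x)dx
By parts: u=x, dv=cos(6x) dx
du=dx, v=sin(6x)/6
=x·sin(6x)/6+cos(6x)/6²+C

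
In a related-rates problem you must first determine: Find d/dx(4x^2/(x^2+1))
Quotient rule: (f/g)'=(f'g - fg')/g²
f=4x^2, f'=8x
g=x^2 + 1, g'=2x

Answer: (8x·(x^2 + 1) - 8x^3)/(x^2 + 1)²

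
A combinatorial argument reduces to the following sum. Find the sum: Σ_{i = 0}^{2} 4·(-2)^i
Geometric series: S=a(1 - r^n)/(1 - r)
a=4, r=-2, n=3
S=4(1+8)/3=12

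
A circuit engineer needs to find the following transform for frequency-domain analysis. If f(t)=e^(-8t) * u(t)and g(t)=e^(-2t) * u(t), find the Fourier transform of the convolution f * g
By the convolution theorem: F{f*g}=F(omega)*G(omega)
F(omega)=1/(8+j*omega), G(omega)=1/(2+j*omega)
F{f*g}=1/((8+j*omega)(2+j*omega))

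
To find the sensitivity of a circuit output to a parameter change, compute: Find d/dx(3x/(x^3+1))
Quotient rule: (f/g)' = (f'g - fg')/g²
f = 3x, f' = 3
g = x^3+1, g' = 3x^2

Answer: (3·(x^3+1)-9x^3)/(x^3+1)²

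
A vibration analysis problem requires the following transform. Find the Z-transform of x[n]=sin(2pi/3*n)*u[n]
Z{sin(w0*n)*u[n]}=z*sin(w0)/(z^2 - 2z*cos(w0) + 1)
With w0=2pi/3: X(z)=z*sin(2pi/3)/(z^2 - 2z*cos(2pi/3) + 1)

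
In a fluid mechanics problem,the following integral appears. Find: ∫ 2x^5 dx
Using power rule: ∫ 2x^5 dx = 2/6 x^6 + C = (1/3)x^6 + C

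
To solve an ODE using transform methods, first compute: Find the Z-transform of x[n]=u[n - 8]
Using the time-shift property: Z{u[n-8]} = z^(-8) * z/(z-1)
= z^(-7)/(z-1)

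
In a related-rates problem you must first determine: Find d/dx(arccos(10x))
d/dx[arccos(u)] = -u'/√(1-u²), u = 10x, u' = 10

Answer: -10/√(1 - 100x²)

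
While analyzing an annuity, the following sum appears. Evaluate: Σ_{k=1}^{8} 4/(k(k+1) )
Partial fractions: 4/(k(k + 1))=4/k - 4/(k + 1)
Telescoping sum: 4(1 - 1/9)=4·8/9

Answer: 32/9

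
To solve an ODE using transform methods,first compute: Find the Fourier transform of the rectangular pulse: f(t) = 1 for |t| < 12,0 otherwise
F(omega)=integral from -12 to 12 of e^(-j * omega * t) dt
=2 * sin(12 * omega)/omega=24 * sinc(12 * omega/pi)

Answer: 2 * sin(12 * omega)/omega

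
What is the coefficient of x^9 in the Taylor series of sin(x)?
sin(x) = Σ (-1)^k x^(2k + 1)/(2k + 1)!
For x^9: (-1)^4/9! = 1/362880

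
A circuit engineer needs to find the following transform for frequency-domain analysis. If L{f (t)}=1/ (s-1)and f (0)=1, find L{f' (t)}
L{f'(t)}=s·F(s) - f(0)=s/(s-1) - 1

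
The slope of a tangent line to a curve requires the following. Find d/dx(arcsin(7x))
d/dx[arcsin(u)]=u'/√(1-u²), u=7x, u'=7

Answer: 7/√(1-49x²)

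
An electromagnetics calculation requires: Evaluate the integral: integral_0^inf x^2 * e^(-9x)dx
This is a Gamma integral. Substitute u=9x (du=9 dx):
integral_0^inf x^2*e^(-9x) dx=(1/9^3) integral_0^inf u^2*e^(-u) du
=Gamma(3)/9^3=2!/9^3=2/729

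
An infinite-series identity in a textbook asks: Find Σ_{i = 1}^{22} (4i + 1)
= 4·Σ i+1·22 = 4·253+22 = 1034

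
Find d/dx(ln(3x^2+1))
Chain rule: d/dx[ln(u)]=u'/u where u=3x^2+1
u'=6x

Answer: (6x)/(3x^2+1)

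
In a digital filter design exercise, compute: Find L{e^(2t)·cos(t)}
First shifting: L{e^(at)f(t)}=F(s-a)
L{cos(t)}=s/(s²+1)
Shift: (s-2)/((s-2)²+1)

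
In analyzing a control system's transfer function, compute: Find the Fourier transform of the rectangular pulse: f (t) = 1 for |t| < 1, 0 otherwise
F(omega)=integral from -1 to 1 of e^(-j * omega * t) dt
=2 * sin(1 * omega)/omega=2 * sinc(1 * omega/pi)

Answer: 2 * sin(1 * omega)/omega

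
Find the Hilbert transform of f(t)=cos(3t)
The Hilbert transform shifts each frequency component by -pi/2.
H{cos(wt)}=sin(wt)
With w=3: H{cos(3t)}=sin(3t)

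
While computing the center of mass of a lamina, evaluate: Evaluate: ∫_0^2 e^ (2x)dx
Antiderivative: (1/2)e^(2x)
Evaluate: (1/2)(e^4 - 1)

Answer: (e^4 - 1)/2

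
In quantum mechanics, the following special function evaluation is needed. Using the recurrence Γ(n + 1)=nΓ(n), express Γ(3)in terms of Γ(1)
Γ(3)=2Γ(2)=2·1Γ(1)=...=2!·Γ(1)=2·Γ(1)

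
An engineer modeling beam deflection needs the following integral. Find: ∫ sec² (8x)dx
Since d/dx[tan(8x)] = 8sec²(8x), integral = tan(8x)/8 + C

Answer: (1/8)tan(8x) + C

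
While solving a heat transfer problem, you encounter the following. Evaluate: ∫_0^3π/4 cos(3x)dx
Antiderivative: sin(3x)/3
Evaluate at bounds: [sin(3·3π/4)/3] - [sin(3·0)/3]
=((√2/2) - (0))/3=√2/6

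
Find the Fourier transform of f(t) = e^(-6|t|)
Using the standard pair: F{e^(-a|t|)} = 2a/(a^2 + omega^2)
With a = 6: F(omega) = 12/(36 + omega^2)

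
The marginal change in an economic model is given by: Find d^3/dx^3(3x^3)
Apply power rule 3 times:
d^1: 9x^2
d^2: 18x
d^3: 18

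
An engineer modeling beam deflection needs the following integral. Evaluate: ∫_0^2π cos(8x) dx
Antiderivative: sin(8x)/8
Evaluate at bounds: [sin(8·2π)/8] - [sin(8·0)/8]
=((0) - (0))/8=0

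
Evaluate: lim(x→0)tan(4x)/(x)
tan(u) ≈ u for small u:
tan(4x)/(x) ≈ 4x/(x) = 4/1

Answer: 4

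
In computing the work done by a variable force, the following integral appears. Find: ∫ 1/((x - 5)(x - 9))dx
Partial fractions: 1/((x-5)(x-9)) = A/(x-5)+B/(x-9)
A = -1/4, B = 1/4
∫ [-1/4· 1/(x-5)+1/4· 1/(x-9)] dx
= (1/4)[ln|x-9| - ln|x-5|]+C

Answer: (1/4)·ln|(x-9)/(x-5)|+C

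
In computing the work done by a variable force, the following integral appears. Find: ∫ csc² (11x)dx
Since d/dx[-cot(11x)]=11csc²(11x), integral=-cot(11x)/11 + C

Answer: (-1/11)cot(11x) + C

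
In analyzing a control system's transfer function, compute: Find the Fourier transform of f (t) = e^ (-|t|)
Using the standard pair: F{e^(-a|t|)}=2a/(a^2 + omega^2)
With a=1: F(omega)=2/(1 + omega^2)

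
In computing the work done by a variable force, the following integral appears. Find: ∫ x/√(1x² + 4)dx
Let u=x²+4, du=2x dx
∫ (1/2)·u^(-1/2) du=√u+C

Answer: √(x²+4)+C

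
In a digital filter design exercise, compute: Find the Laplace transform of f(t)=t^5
L{t^n}=n!/s^(n+1)
L{t^5}=5!/s^6=120/s^6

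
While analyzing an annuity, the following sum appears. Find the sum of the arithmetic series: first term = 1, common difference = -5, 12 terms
Last term: a_n=1+(12-1)·-5=-54
Sum=n(a_1+a_n)/2=12(1+(-54))/2=-318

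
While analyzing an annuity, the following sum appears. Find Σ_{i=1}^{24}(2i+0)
=2·Σ i + 0·24=2·300 + 0=600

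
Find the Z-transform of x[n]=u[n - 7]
Using the time-shift property: Z{u[n-7]} = z^(-7) * z/(z-1)
= z^(-6)/(z-1)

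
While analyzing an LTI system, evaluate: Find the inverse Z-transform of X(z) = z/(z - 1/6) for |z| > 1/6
Standard pair: z/(z-a) <-> a^n*u[n] for causal signals
With a = 1/6: x[n] = (1/6)^n*u[n]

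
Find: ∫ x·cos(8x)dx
By parts: u = x, dv = cos(8x) dx
du = dx, v = sin(8x)/8
= x·sin(8x)/8 + cos(8x)/8² + C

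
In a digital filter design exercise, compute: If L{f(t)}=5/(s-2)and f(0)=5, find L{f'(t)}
L{f'(t)}=s·F(s) - f(0)=5s/(s-2)-5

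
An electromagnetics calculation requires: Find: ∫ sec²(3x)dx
Since d/dx[tan(3x)] = 3sec²(3x), integral = tan(3x)/3 + C

Answer: (1/3)tan(3x) + C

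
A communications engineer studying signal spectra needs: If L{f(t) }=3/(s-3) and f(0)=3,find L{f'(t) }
L{f'(t)}=s·F(s) - f(0)=3s/(s-3)-3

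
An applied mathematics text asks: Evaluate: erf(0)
erf(0)=0 (error function is odd and erf(0)=0 by definition)

Answer: 0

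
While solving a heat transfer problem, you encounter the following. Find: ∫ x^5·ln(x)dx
By parts: u = ln(x), dv = x^5 dx
du = 1/x dx, v = x^6/6
= x^6·ln(x)/6 - ∫ x^5/6 dx
= x^6·ln(x)/6 - x^6/36 + C

Answer: x^6(ln(x)/6 - 1/36) + C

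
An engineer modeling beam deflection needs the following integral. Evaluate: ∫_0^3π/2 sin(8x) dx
Antiderivative: -cos(8x)/8
Evaluate at bounds: [-cos(8·3π/2)/8] - [-cos(8·0)/8]
=(-(1) + (1))/8=0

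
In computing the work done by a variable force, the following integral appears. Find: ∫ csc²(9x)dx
Since d/dx[-cot(9x)] = 9csc²(9x), integral = -cot(9x)/9+C

Answer: (-1/9)cot(9x)+C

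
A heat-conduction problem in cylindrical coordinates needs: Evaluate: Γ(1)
Γ(n)=(n-1)! for positive integers
Γ(1)=0!=1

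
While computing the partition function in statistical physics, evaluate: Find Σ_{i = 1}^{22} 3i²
= 3·n(n+1)(2n+1)/6 = 3·22·23·45/6 = 11385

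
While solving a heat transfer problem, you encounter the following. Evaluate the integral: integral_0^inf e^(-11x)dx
integral_0^inf e^(-11x) dx=[-1/11*e^(-11x)]_0^inf
=0 - (-1/11)=1/11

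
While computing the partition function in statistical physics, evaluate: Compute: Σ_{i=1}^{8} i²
Using formula: Σ i^2=n(n+1)(2n+1)/6=8·9·17/6=204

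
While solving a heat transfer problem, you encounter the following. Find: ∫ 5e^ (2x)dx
Since d/dx[e^(2x)] = 2e^(2x), we get 5/2 e^(2x) + C

Answer: (5/2)e^(2x) + C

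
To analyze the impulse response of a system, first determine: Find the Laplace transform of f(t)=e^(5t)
L{e^(at)}=1/(s-a)
L{e^(5t)}=1/(s-5)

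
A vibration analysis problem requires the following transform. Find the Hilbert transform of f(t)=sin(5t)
The Hilbert transform shifts each frequency component by -pi/2.
H{sin(wt)}=-cos(wt)
With w=5: H{sin(5t)}=-cos(5t)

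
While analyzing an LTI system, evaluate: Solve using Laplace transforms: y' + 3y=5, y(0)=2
Take L of both sides: sY(s) - 2 + 3Y(s)=5/s
Y(s)(s + 3)=5/s + 2
Y(s)=5/(s(s + 3)) + 2/(s + 3)
Partial fractions: 5/(s(s + 3))=(5/3)/s - (5/3)/(s + 3)
So Y(s)=(5/3)/s + (1/3)/(s + 3)
Inverse transform (L^(-1){1/s}=1, L^(-1){1/(s + 3)}=e^(-3t)):

Answer: y(t)=5/3 + (1/3)·e^(-3t)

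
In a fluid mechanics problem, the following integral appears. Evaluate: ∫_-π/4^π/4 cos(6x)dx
Antiderivative: sin(6x)/6
Evaluate at bounds: [sin(6·π/4)/6] - [sin(6·-π/4)/6]
= ((-1) - (1))/6 = -1/3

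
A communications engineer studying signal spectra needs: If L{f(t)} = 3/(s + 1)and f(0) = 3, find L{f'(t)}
L{f'(t)}=s·F(s) - f(0)=3s/(s+1)-3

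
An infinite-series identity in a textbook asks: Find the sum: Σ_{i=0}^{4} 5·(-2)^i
Geometric series: S=a(1 - r^n)/(1 - r)
a=5, r=-2, n=5
S=5(1 + 32)/3=55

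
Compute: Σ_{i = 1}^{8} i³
Using formula: Σ i^3=[n(n+1)/2]²=[8·9/2]²=1296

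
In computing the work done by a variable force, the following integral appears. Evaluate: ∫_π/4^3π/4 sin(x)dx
Antiderivative: -cos(x)
Evaluate at bounds: [-cos(1·3π/4)/1] - [-cos(1·π/4)/1]
=(-(-√2/2) + (√2/2))/1=√2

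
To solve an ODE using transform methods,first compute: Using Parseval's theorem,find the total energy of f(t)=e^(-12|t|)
Parseval's theorem: E=integral |f(t)|^2 dt=(1/2pi) integral |F(omega)|^2 domega
E=integral_{-inf}^{inf} e^(-24|t|) dt=2*integral_0^inf e^(-24t) dt=2/(2*12)=1/12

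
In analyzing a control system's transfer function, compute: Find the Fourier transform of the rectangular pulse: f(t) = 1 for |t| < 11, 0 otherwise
F(omega)=integral from -11 to 11 of e^(-j * omega * t) dt
=2 * sin(11 * omega)/omega=22 * sinc(11 * omega/pi)

Answer: 2 * sin(11 * omega)/omega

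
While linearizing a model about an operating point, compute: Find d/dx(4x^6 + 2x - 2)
Power rule: d/dx(ax^n)=n·a·x^(n-1)
Term by term: 24·x^5 + 2

Answer: 24x^5 + 2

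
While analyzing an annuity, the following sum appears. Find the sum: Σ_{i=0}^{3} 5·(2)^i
Geometric series: S=a(1 - r^n)/(1 - r)
a=5, r=2, n=4
S=5(1-16)/-1=75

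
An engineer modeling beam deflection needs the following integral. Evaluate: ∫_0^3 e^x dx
Antiderivative: e^x
Evaluate: (e^3-1)

Answer: e^3-1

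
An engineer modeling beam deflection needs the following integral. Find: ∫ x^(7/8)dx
Power rule: ∫ x^(7/8) dx=x^(15/8)/(15/8)+C

Answer: (8/15)·x^(15/8)+C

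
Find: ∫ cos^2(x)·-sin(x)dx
Let u=cos(x), du=-sin(x) dx
∫ u^2 du=u^3/3 + C

Answer: cos^3(x)/3 + C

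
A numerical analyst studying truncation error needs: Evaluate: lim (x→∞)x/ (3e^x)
Apply L'Hôpital 1 times (∞/∞ each time):
Eventually get 1!/(3e^x) → 0

Answer: 0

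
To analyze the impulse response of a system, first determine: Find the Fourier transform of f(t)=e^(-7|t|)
Using the standard pair: F{e^(-a|t|)}=2a/(a^2+omega^2)
With a=7: F(omega)=14/(49+omega^2)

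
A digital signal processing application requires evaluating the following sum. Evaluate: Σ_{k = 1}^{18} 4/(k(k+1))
Partial fractions: 4/(k(k + 1)) = 4/k - 4/(k + 1)
Telescoping sum: 4(1 - 1/19) = 4·18/19

Answer: 72/19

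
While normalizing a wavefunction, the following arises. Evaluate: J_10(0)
J_n(0)=0 for all n > 0 (Bessel function of first kind)
J_10(0)=0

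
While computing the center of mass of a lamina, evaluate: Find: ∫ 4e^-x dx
Since d/dx[e^-x] = - e^-x, we get -4e^-x + C

Answer: -4e^-x + C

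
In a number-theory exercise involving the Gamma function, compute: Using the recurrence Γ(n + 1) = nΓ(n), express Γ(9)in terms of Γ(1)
Γ(9)=8Γ(8)=8·7Γ(7)=...=8!·Γ(1)=40320·Γ(1)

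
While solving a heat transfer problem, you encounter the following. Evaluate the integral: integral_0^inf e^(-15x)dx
integral_0^inf e^(-15x) dx=[-1/15*e^(-15x)]_0^inf
=0 - (-1/15)=1/15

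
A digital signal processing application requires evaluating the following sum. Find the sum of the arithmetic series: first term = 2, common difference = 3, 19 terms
Last term: a_n=2 + (19 - 1)·3=56
Sum=n(a_1 + a_n)/2=19(2 + 56)/2=551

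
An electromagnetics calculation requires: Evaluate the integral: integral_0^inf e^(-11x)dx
integral_0^inf e^(-11x) dx = [-1/11 * e^(-11x)]_0^inf
= 0 - (-1/11) = 1/11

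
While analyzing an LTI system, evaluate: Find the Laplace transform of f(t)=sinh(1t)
L{sinh(at)} = a/(s²-a²)
L{sinh(1t)} = 1/(s²-1)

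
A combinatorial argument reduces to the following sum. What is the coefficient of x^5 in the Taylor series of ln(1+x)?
ln(1 + x) = Σ (-1)^(n + 1) x^n/n
Coefficient of x^5 = (-1)^6/5 = 1/5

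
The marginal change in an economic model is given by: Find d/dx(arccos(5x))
d/dx[arccos(u)] = -u'/√(1-u²), u = 5x, u' = 5

Answer: -5/√(1-25x²)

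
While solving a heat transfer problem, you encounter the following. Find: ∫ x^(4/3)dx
Power rule: ∫ x^(4/3) dx=x^(7/3)/(7/3) + C

Answer: (3/7)·x^(7/3) + C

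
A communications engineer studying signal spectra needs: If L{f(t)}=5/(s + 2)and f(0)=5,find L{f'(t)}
L{f'(t)} = s·F(s) - f(0) = 5s/(s+2)-5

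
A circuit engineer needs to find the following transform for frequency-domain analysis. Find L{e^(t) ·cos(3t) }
First shifting: L{e^(at)f(t)}=F(s-a)
L{cos(3t)}=s/(s² + 9)
Shift: (s-1)/((s-1)² + 9)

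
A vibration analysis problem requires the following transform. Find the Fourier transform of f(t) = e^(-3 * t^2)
The Fourier transform of a Gaussian e^(-a*t^2) is sqrt(pi/a)*e^(-omega^2/(4a)).
With a=3: F(omega)=sqrt(pi/3)*e^(-omega^2/12)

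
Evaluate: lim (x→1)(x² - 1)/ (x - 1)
Factor: (x² - 1)=(x-1)(x+1)
Cancel (x-1): lim(x→1) (x+1)=2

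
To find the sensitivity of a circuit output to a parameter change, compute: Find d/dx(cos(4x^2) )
Chain rule: d/dx[cos(u)]=-sin(u)·u' where u=4x^2
u'=8x

Answer: -8x·sin(4x^2)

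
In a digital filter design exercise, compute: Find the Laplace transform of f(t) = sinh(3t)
L{sinh(at)} = a/(s²-a²)
L{sinh(3t)} = 3/(s²-9)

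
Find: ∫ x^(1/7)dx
Power rule: ∫ x^(1/7) dx = x^(8/7)/(8/7) + C

Answer: (7/8)·x^(8/7) + C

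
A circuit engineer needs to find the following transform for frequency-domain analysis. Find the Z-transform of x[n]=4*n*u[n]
Z{n * u[n]}=z/(z-1)^2
By linearity: Z{4 * n * u[n]}=4z/(z-1)^2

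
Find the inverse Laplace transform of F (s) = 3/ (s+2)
L^(-1){3/(s-a)}=c·e^(at)
Here a=-2, c=3

Answer: 3e^(-2t)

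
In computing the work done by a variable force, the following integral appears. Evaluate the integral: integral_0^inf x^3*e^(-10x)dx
This is a Gamma integral. Substitute u = 10x (du = 10 dx):
integral_0^inf x^3 * e^(-10x) dx = (1/10^4) integral_0^inf u^3 * e^(-u) du
= Gamma(4)/10^4 = 3!/10^4 = 6/10000

Answer: 3/5000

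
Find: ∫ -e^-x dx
Since d/dx[e^-x]=- e^-x, we get 1e^-x+C

Answer: e^-x+C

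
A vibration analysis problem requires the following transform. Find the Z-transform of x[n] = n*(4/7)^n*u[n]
Using the property Z{n*a^n*u[n]}=az/(z-a)^2
With a=4/7: X(z)=(4/7)z/(z - 4/7)^2, |z| > 4/7

Answer: (4/7)z/(z - 4/7)^2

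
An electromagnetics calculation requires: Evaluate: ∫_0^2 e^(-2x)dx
Antiderivative: (1/(-2))e^(-2x)
Evaluate: (1/(-2))(e^-4 - 1)

Answer: (e^-4 - 1)/(-2)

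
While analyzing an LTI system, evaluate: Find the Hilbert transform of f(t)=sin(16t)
The Hilbert transform shifts each frequency component by -pi/2.
H{sin(wt)}=-cos(wt)
With w=16: H{sin(16t)}=-cos(16t)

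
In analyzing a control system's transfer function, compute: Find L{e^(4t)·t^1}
First shifting: L{e^(at)f(t)}=F(s-a)
L{t^1}=1/s^2
Shift s → s-4: 1/(s-4)^2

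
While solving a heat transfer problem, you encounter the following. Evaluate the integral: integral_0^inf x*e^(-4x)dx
This is a Gamma integral. Substitute u=4x (du=4 dx):
integral_0^inf x * e^(-4x) dx=(1/4^2) integral_0^inf u^1 * e^(-u) du
=Gamma(2)/4^2=1!/4^2=1/16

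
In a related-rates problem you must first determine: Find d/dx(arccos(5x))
d/dx[arccos(u)]=-u'/√(1-u²), u=5x, u'=5

Answer: -5/√(1-25x²)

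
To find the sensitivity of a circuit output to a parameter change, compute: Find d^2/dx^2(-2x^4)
Apply power rule 2 times:
d^1: -8x^3
d^2: -24x^2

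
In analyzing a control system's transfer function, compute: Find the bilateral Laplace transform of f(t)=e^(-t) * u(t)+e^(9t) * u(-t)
For e^(-t)*u(t): L = 1/(s+1), Re(s) > -1
For e^(9t)*u(-t): L = -1/(s-9), Re(s) < 9
Combined: F(s) = 1/(s+1)-1/(s-9), -1 < Re(s) < 9

Answer: 1/(s+1)-1/(s-9), ROC: -1 < Re(s) < 9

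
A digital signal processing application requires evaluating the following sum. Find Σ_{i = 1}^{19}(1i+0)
=1·Σ i + 0·19=1·190 + 0=190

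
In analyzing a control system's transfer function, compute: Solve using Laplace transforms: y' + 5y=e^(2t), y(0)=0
Take L: sY - 0+5Y = 1/(s-2)
Y(s+5) = 1/(s-2)+0
Y = 1/((s-2)(s+5))+0/(s+5)
Partial fractions: 1/((s-2)(s+5)) = (1/7)/(s-2) - (1/7)/(s+5)
So Y = (1/7)/(s-2) - (1/7)/(s+5)
Inverse Laplace transform (L^(-1){1/(s-2)} = e^(2t), L^(-1){1/(s+5)} = e^(-5t)):

Answer: y(t) = (1/7)·e^(2t) - (1/7)·e^(-5t)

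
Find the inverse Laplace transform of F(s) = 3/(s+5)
L^(-1){3/(s-a)} = c·e^(at)
Here a = -5, c = 3

Answer: 3e^(-5t)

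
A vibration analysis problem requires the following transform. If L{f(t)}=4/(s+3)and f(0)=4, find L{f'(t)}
L{f'(t)} = s·F(s) - f(0) = 4s/(s+3)-4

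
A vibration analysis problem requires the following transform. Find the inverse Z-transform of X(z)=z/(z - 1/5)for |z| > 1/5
Standard pair: z/(z-a) <-> a^n * u[n] for causal signals
With a=1/5: x[n]=(1/5)^n * u[n]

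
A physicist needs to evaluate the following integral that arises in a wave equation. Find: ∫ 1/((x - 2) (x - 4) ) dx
Partial fractions: 1/((x-2)(x-4))=A/(x-2)+B/(x-4)
A=-1/2, B=1/2
∫ [-1/2· 1/(x-2)+1/2· 1/(x-4)] dx
=(1/2)[ln|x-4| - ln|x-2|]+C

Answer: (1/2)·ln|(x-4)/(x-2)|+C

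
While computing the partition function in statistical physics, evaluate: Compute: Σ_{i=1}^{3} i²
Using formula: Σ i^2=n(n + 1)(2n + 1)/6=3·4·7/6=14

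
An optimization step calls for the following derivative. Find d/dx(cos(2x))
Chain rule: d/dx[cos(u)] = -sin(u)·u' where u = 2x
u' = 2

Answer: -2·sin(2x)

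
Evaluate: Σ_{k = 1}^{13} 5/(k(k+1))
Partial fractions: 5/(k(k + 1)) = 5/k - 5/(k + 1)
Telescoping sum: 5(1 - 1/14) = 5·13/14

Answer: 65/14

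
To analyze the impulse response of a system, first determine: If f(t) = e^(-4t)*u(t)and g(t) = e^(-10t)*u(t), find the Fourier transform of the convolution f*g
By the convolution theorem: F{f * g}=F(omega) * G(omega)
F(omega)=1/(4 + j * omega), G(omega)=1/(10 + j * omega)
F{f * g}=1/((4 + j * omega)(10 + j * omega))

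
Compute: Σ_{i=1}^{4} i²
Using formula: Σ i^2 = n(n + 1)(2n + 1)/6 = 4·5·9/6 = 30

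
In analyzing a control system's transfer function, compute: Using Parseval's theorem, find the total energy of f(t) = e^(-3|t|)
Parseval's theorem: E=integral |f(t)|^2 dt=(1/2pi) integral |F(omega)|^2 domega
E=integral_{-inf}^{inf} e^(-6|t|) dt=2*integral_0^inf e^(-6t) dt=2/(2*3)=1/3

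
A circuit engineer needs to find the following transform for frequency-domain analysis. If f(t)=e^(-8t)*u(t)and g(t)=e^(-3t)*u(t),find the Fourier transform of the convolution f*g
By the convolution theorem: F{f * g}=F(omega) * G(omega)
F(omega)=1/(8+j * omega), G(omega)=1/(3+j * omega)
F{f * g}=1/((8+j * omega)(3+j * omega))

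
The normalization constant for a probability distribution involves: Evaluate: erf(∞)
erf(∞)=1 (the error function converges to 1)

Answer: 1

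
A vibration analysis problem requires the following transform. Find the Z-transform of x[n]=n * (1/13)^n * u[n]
Using the property Z{n*a^n*u[n]} = az/(z-a)^2
With a = 1/13: X(z) = (1/13)z/(z - 1/13)^2, |z| > 1/13

Answer: (1/13)z/(z - 1/13)^2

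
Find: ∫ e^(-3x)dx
Since d/dx[e^(-3x)] = -3e^(-3x), we get -1/3 e^(-3x) + C

Answer: (-1/3)e^(-3x) + C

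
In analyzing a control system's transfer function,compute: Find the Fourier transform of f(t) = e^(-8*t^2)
The Fourier transform of a Gaussian e^(-a * t^2) is sqrt(pi/a) * e^(-omega^2/(4a)).
With a = 8: F(omega) = sqrt(pi/8) * e^(-omega^2/32)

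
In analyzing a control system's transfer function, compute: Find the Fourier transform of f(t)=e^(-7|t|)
Using the standard pair: F{e^(-a|t|)} = 2a/(a^2+omega^2)
With a = 7: F(omega) = 14/(49+omega^2)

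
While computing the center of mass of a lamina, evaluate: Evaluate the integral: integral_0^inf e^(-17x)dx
integral_0^inf e^(-17x) dx=[-1/17 * e^(-17x)]_0^inf
=0 - (-1/17)=1/17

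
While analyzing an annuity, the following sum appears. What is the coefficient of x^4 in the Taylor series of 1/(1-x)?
1/(1-x)=Σ x^n for |x|<1
All coefficients are 1

Answer: 1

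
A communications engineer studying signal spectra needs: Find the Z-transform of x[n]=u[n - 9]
Using the time-shift property: Z{u[n-9]} = z^(-9) * z/(z-1)
= z^(-8)/(z-1)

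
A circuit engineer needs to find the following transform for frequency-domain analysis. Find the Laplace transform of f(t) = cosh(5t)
L{cosh(at)} = s/(s²-a²)
L{cosh(5t)} = s/(s²-25)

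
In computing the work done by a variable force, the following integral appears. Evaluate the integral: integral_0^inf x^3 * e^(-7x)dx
This is a Gamma integral. Substitute u=7x (du=7 dx):
integral_0^inf x^3*e^(-7x) dx=(1/7^4) integral_0^inf u^3*e^(-u) du
=Gamma(4)/7^4=3!/7^4=6/2401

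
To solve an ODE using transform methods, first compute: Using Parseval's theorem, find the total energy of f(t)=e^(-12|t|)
Parseval's theorem: E = integral |f(t)|^2 dt = (1/2pi) integral |F(omega)|^2 domega
E = integral_{-inf}^{inf} e^(-24|t|) dt = 2*integral_0^inf e^(-24t) dt = 2/(2*12) = 1/12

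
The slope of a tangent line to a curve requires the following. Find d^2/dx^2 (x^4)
Apply power rule 2 times:
d^1: 4x^3
d^2: 12x^2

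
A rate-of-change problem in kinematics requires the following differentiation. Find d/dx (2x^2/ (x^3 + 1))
Quotient rule: (f/g)' = (f'g - fg')/g²
f = 2x^2, f' = 4x
g = x^3 + 1, g' = 3x^2

Answer: (4x·(x^3 + 1) - 6x^4)/(x^3 + 1)²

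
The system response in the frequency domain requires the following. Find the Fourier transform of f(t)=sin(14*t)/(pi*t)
sin(W*t)/(pi*t) = (W/pi)*sinc(W*t/pi) is the impulse response of the ideal low-pass filter with cutoff W (here W = 14).
Its Fourier transform is a rectangular function:
F(omega) = 1 for |omega| < 14, 0 otherwise

Answer: rect(omega/28) [i.e., 1 for |omega| < 14, 0 otherwise]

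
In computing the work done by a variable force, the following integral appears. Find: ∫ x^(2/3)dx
Power rule: ∫ x^(2/3) dx = x^(5/3)/(5/3)+C

Answer: (3/5)·x^(5/3)+C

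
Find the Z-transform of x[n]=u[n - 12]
Using the time-shift property: Z{u[n-12]}=z^(-12)*z/(z-1)
=z^(-11)/(z-1)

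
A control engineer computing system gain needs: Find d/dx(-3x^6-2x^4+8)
Power rule: d/dx(ax^n) = n·a·x^(n-1)
Term by term: -18·x^5-8·x^3

Answer: -18x^5-8x^3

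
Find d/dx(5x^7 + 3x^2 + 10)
Power rule: d/dx(ax^n) = n·a·x^(n-1)
Term by term: 35·x^6 + 6·x

Answer: 35x^6 + 6x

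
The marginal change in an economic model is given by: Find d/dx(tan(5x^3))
Chain rule: d/dx[tan(u)]=sec²(u)·u' where u=5x^3
u'=15x^2

Answer: 15x^2·sec²(5x^3)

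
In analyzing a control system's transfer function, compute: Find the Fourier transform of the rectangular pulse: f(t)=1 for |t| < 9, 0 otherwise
F(omega)=integral from -9 to 9 of e^(-j * omega * t) dt
=2 * sin(9 * omega)/omega=18 * sinc(9 * omega/pi)

Answer: 2 * sin(9 * omega)/omega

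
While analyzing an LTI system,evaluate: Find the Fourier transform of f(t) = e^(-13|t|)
Using the standard pair: F{e^(-a|t|)}=2a/(a^2 + omega^2)
With a=13: F(omega)=26/(169 + omega^2)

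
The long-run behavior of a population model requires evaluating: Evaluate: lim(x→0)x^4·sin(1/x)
Squeeze theorem: -|x^4| ≤ x^4·sin(1/x) ≤ |x^4|
Since x^4 → 0 as x → 0, by squeeze theorem the limit is 0

Answer: 0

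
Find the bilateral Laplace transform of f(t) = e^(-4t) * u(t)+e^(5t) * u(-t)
For e^(-4t) * u(t): L=1/(s + 4), Re(s) > -4
For e^(5t) * u(-t): L=-1/(s-5), Re(s) < 5
Combined: F(s)=1/(s + 4) - 1/(s-5), -4 < Re(s) < 5

Answer: 1/(s + 4) - 1/(s-5), ROC: -4 < Re(s) < 5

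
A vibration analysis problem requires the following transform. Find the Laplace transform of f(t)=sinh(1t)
L{sinh(at)}=a/(s²-a²)
L{sinh(1t)}=1/(s²-1)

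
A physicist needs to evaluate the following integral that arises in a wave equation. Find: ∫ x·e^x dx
Integration by parts: u=x, dv=e^x dx
du=dx, v=e^x
=x·e^x - ∫ e^x dx
=x·e^x - e^x + C

Answer: e^x(x - 1) + C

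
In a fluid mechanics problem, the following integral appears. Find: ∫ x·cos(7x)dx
By parts: u = x, dv = cos(7x) dx
du = dx, v = sin(7x)/7
= x·sin(7x)/7+cos(7x)/7²+C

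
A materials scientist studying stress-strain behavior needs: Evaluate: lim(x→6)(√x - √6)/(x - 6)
Multiply by conjugate (√x+√6)/(√x+√6):
= (x - 6)/((x - 6)(√x+√6)) = 1/(√x+√6)
As x → 6: 1/(2√6)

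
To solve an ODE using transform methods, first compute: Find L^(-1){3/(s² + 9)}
L^(-1){w/(s²+w²)} = sin(wt)
Here w = 3

Answer: sin(3t)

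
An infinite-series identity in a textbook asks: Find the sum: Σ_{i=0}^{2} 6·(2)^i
Geometric series: S=a(1 - r^n)/(1 - r)
a=6, r=2, n=3
S=6(1-8)/-1=42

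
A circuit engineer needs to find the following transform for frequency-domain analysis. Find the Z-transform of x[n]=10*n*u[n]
Z{n*u[n]}=z/(z-1)^2
By linearity: Z{10*n*u[n]}=10z/(z-1)^2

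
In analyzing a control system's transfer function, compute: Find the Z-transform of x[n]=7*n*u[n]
Z{n*u[n]} = z/(z-1)^2
By linearity: Z{7*n*u[n]} = 7z/(z-1)^2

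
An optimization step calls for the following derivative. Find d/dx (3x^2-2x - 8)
Power rule: d/dx(ax^n)=n·a·x^(n-1)
Term by term: 6·x - 2

Answer: 6x - 2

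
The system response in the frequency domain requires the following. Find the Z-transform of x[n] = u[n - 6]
Using the time-shift property: Z{u[n-6]}=z^(-6)*z/(z-1)
=z^(-5)/(z-1)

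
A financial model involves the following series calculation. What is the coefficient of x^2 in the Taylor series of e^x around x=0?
Taylor series of e^x=Σ x^n/n!
Coefficient of x^2=1/2!=1/2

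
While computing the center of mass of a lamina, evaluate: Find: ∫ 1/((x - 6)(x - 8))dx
Partial fractions: 1/((x-6)(x-8)) = A/(x-6)+B/(x-8)
A = -1/2, B = 1/2
∫ [-1/2· 1/(x-6)+1/2· 1/(x-8)] dx
= (1/2)[ln|x-8| - ln|x-6|]+C

Answer: (1/2)·ln|(x-8)/(x-6)|+C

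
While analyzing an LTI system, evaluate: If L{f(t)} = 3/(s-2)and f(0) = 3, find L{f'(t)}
L{f'(t)} = s·F(s) - f(0) = 3s/(s-2) - 3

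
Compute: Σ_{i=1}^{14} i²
Using formula: Σ i^2=n(n+1)(2n+1)/6=14·15·29/6=1015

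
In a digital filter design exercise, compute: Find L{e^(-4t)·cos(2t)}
First shifting: L{e^(at)f(t)} = F(s-a)
L{cos(2t)} = s/(s²+4)
Shift: (s+4)/((s+4)²+4)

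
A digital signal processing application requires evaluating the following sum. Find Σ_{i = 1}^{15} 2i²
= 2·n(n + 1)(2n + 1)/6 = 2·15·16·31/6 = 2480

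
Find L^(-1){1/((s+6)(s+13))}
Partial fractions: 1/((s + 6)(s + 13))=A/(s + 6) + B/(s + 13)
Cover-up: A=1/(s + 13)|_{s=-6}=1/7; B=1/(s + 6)|_{s=-13}=-1/7
L^(-1)=(1/7)e^(-6t) - (1/7)e^(-13t)

Answer: (1/7)(e^(-6t) - e^(-13t))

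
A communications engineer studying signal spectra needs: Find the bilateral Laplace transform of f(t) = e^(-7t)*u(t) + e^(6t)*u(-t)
For e^(-7t) * u(t): L = 1/(s+7), Re(s) > -7
For e^(6t) * u(-t): L = -1/(s-6), Re(s) < 6
Combined: F(s) = 1/(s+7)-1/(s-6), -7 < Re(s) < 6

Answer: 1/(s+7)-1/(s-6), ROC: -7 < Re(s) < 6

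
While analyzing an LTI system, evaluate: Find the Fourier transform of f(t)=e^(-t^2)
The Fourier transform of a Gaussian e^(-t^2) is sqrt(pi)*e^(-omega^2/4).
With a=1: F(omega)=sqrt(pi)*e^(-omega^2/4)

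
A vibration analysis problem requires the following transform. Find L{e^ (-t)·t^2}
First shifting: L{e^(at)f(t)}=F(s-a)
L{t^2}=2/s^3
Shift s → s+1: 2/(s+1)^3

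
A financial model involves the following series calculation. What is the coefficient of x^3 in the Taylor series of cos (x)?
cos(x) has only even powers. Coefficient of x^3 = 0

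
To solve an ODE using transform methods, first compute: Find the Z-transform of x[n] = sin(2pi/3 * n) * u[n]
Z{sin(w0*n)*u[n]}=z*sin(w0)/(z^2 - 2z*cos(w0) + 1)
With w0=2pi/3: X(z)=z*sin(2pi/3)/(z^2 - 2z*cos(2pi/3) + 1)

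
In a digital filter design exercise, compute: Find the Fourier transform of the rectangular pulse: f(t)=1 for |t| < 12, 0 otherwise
F(omega)=integral from -12 to 12 of e^(-j * omega * t) dt
=2 * sin(12 * omega)/omega=24 * sinc(12 * omega/pi)

Answer: 2 * sin(12 * omega)/omega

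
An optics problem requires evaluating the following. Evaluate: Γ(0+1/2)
Γ(1/2) = √π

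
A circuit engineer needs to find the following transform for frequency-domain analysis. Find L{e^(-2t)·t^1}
First shifting: L{e^(at)f(t)} = F(s-a)
L{t^1} = 1/s^2
Shift s → s+2: 1/(s+2)^2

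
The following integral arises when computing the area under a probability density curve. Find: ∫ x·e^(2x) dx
Integration by parts: u=x, dv=e^(2x) dx
du=dx, v=e^(2x)/2
=x·e^(2x)/2 - ∫ e^(2x)/2 dx
=x·e^(2x)/2 - e^(2x)/4 + C

Answer: e^(2x)(x/2 - 1/4) + C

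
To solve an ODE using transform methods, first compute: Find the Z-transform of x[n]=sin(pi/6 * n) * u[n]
Z{sin(w0*n)*u[n]} = z*sin(w0)/(z^2 - 2z*cos(w0) + 1)
With w0 = pi/6: X(z) = z*sin(pi/6)/(z^2 - 2z*cos(pi/6) + 1)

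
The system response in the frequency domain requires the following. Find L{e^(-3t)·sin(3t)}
First shifting: L{e^(at)f(t)}=F(s-a)
L{sin(3t)}=3/(s² + 9)
Shift: 3/((s + 3)² + 9)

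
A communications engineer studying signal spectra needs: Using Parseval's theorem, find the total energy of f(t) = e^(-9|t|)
Parseval's theorem: E = integral |f(t)|^2 dt = (1/2pi) integral |F(omega)|^2 domega
E = integral_{-inf}^{inf} e^(-18|t|) dt = 2 * integral_0^inf e^(-18t) dt = 2/(2 * 9) = 1/9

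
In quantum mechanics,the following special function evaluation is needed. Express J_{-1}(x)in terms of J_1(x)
For integer n: J_{-n}(x)=(-1)^n J_n(x)
With n=1: J_{-1}(x)=(-1)^1 J_1(x)=-J_1(x)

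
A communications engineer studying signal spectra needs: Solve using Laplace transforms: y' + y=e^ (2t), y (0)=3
Take L: sY - 3 + Y=1/(s-2)
Y(s + 1)=1/(s-2) + 3
Y=1/((s-2)(s + 1)) + 3/(s + 1)
Partial fractions: 1/((s-2)(s + 1))=(1/3)/(s-2) - (1/3)/(s + 1)
So Y=(1/3)/(s-2) + (8/3)/(s + 1)
Inverse Laplace transform (L^(-1){1/(s-2)}=e^(2t), L^(-1){1/(s + 1)}=e^(-t)):

Answer: y(t)=(1/3)·e^(2t) + (8/3)·e^(-t)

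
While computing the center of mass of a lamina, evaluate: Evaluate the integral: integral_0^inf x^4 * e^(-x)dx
This is a Gamma integral. Substitute u = 1x:
integral_0^inf x^4 * e^(-x) dx = (1/1^5) integral_0^inf u^4 * e^(-u) du
= Gamma(5)/1^5 = 4!/1^5 = 24/1

Answer: 24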